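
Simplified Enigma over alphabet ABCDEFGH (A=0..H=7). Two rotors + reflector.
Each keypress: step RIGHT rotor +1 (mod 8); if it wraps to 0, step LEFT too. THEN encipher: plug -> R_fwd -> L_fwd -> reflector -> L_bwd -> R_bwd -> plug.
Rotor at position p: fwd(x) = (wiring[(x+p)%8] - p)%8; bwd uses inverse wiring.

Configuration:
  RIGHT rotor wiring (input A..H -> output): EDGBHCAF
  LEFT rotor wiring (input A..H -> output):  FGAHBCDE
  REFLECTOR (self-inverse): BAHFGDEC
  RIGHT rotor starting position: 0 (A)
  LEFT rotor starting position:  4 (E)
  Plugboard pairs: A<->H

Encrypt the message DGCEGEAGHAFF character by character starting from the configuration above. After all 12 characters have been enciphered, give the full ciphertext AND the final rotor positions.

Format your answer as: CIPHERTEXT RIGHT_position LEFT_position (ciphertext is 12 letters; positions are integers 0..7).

Char 1 ('D'): step: R->1, L=4; D->plug->D->R->G->L->E->refl->G->L'->B->R'->E->plug->E
Char 2 ('G'): step: R->2, L=4; G->plug->G->R->C->L->H->refl->C->L'->F->R'->C->plug->C
Char 3 ('C'): step: R->3, L=4; C->plug->C->R->H->L->D->refl->F->L'->A->R'->G->plug->G
Char 4 ('E'): step: R->4, L=4; E->plug->E->R->A->L->F->refl->D->L'->H->R'->F->plug->F
Char 5 ('G'): step: R->5, L=4; G->plug->G->R->E->L->B->refl->A->L'->D->R'->B->plug->B
Char 6 ('E'): step: R->6, L=4; E->plug->E->R->A->L->F->refl->D->L'->H->R'->B->plug->B
Char 7 ('A'): step: R->7, L=4; A->plug->H->R->B->L->G->refl->E->L'->G->R'->A->plug->H
Char 8 ('G'): step: R->0, L->5 (L advanced); G->plug->G->R->A->L->F->refl->D->L'->F->R'->H->plug->A
Char 9 ('H'): step: R->1, L=5; H->plug->A->R->C->L->H->refl->C->L'->G->R'->D->plug->D
Char 10 ('A'): step: R->2, L=5; A->plug->H->R->B->L->G->refl->E->L'->H->R'->B->plug->B
Char 11 ('F'): step: R->3, L=5; F->plug->F->R->B->L->G->refl->E->L'->H->R'->C->plug->C
Char 12 ('F'): step: R->4, L=5; F->plug->F->R->H->L->E->refl->G->L'->B->R'->D->plug->D
Final: ciphertext=ECGFBBHADBCD, RIGHT=4, LEFT=5

Answer: ECGFBBHADBCD 4 5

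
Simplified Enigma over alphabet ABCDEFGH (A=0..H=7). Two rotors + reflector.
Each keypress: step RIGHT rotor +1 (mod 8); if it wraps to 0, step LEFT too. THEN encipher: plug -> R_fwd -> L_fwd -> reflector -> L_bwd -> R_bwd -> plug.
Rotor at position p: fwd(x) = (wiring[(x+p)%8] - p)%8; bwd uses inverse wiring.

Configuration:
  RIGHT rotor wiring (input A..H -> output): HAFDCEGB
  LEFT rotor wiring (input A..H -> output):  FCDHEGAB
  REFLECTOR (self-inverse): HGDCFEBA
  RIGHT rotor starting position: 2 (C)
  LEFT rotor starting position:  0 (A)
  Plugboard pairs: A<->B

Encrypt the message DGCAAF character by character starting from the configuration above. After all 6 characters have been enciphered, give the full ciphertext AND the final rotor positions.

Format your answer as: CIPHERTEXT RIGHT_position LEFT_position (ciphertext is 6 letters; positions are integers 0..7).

Char 1 ('D'): step: R->3, L=0; D->plug->D->R->D->L->H->refl->A->L'->G->R'->E->plug->E
Char 2 ('G'): step: R->4, L=0; G->plug->G->R->B->L->C->refl->D->L'->C->R'->C->plug->C
Char 3 ('C'): step: R->5, L=0; C->plug->C->R->E->L->E->refl->F->L'->A->R'->F->plug->F
Char 4 ('A'): step: R->6, L=0; A->plug->B->R->D->L->H->refl->A->L'->G->R'->H->plug->H
Char 5 ('A'): step: R->7, L=0; A->plug->B->R->A->L->F->refl->E->L'->E->R'->E->plug->E
Char 6 ('F'): step: R->0, L->1 (L advanced); F->plug->F->R->E->L->F->refl->E->L'->H->R'->A->plug->B
Final: ciphertext=ECFHEB, RIGHT=0, LEFT=1

Answer: ECFHEB 0 1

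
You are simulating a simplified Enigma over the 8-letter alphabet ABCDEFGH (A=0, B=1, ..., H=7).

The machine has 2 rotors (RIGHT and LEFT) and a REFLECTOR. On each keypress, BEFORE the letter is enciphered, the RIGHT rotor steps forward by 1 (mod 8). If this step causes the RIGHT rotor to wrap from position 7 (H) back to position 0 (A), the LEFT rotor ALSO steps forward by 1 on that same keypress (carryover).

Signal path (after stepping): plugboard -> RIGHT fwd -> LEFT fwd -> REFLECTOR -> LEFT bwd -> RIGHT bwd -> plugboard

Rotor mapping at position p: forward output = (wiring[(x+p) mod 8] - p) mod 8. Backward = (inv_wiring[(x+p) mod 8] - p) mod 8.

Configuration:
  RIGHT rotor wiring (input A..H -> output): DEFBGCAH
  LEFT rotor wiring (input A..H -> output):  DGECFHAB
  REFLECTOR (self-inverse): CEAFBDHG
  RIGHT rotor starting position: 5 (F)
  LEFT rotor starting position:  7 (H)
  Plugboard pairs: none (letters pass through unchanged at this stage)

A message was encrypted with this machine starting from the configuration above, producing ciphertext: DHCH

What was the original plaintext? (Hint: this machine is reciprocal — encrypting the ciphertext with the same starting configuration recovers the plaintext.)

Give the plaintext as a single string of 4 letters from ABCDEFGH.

Answer: GFDF

Derivation:
Char 1 ('D'): step: R->6, L=7; D->plug->D->R->G->L->A->refl->C->L'->A->R'->G->plug->G
Char 2 ('H'): step: R->7, L=7; H->plug->H->R->B->L->E->refl->B->L'->H->R'->F->plug->F
Char 3 ('C'): step: R->0, L->0 (L advanced); C->plug->C->R->F->L->H->refl->G->L'->B->R'->D->plug->D
Char 4 ('H'): step: R->1, L=0; H->plug->H->R->C->L->E->refl->B->L'->H->R'->F->plug->F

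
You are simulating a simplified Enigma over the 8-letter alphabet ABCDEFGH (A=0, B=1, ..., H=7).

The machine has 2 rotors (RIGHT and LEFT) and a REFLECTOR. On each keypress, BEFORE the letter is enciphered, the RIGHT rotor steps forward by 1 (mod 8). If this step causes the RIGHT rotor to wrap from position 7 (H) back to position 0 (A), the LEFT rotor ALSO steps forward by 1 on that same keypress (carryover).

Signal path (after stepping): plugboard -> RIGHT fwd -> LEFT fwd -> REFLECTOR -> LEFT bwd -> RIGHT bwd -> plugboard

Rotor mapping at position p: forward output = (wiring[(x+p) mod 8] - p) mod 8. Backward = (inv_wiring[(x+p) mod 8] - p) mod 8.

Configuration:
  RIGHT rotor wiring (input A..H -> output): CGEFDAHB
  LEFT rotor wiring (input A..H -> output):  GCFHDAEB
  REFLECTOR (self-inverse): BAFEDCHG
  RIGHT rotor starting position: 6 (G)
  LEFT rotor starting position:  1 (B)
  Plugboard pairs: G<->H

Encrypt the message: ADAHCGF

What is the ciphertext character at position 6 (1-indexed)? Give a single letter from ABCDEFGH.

Char 1 ('A'): step: R->7, L=1; A->plug->A->R->C->L->G->refl->H->L'->E->R'->F->plug->F
Char 2 ('D'): step: R->0, L->2 (L advanced); D->plug->D->R->F->L->H->refl->G->L'->D->R'->E->plug->E
Char 3 ('A'): step: R->1, L=2; A->plug->A->R->F->L->H->refl->G->L'->D->R'->B->plug->B
Char 4 ('H'): step: R->2, L=2; H->plug->G->R->A->L->D->refl->E->L'->G->R'->D->plug->D
Char 5 ('C'): step: R->3, L=2; C->plug->C->R->F->L->H->refl->G->L'->D->R'->G->plug->H
Char 6 ('G'): step: R->4, L=2; G->plug->H->R->B->L->F->refl->C->L'->E->R'->B->plug->B

B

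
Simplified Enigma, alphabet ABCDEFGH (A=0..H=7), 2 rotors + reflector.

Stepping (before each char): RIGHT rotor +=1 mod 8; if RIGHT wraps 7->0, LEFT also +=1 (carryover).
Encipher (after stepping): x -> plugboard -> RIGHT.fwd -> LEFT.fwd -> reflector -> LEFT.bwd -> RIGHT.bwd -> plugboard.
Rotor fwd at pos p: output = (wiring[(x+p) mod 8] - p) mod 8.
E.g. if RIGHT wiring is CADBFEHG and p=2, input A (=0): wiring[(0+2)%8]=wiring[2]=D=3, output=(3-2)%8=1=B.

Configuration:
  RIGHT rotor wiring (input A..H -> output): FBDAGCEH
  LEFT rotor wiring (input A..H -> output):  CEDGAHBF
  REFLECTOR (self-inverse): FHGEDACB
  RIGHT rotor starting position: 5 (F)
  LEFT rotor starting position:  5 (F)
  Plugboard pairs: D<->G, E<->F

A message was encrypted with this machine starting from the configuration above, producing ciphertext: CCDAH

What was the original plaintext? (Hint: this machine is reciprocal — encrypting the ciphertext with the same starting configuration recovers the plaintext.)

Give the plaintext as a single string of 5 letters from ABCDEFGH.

Answer: BDABA

Derivation:
Char 1 ('C'): step: R->6, L=5; C->plug->C->R->H->L->D->refl->E->L'->B->R'->B->plug->B
Char 2 ('C'): step: R->7, L=5; C->plug->C->R->C->L->A->refl->F->L'->D->R'->G->plug->D
Char 3 ('D'): step: R->0, L->6 (L advanced); D->plug->G->R->E->L->F->refl->A->L'->F->R'->A->plug->A
Char 4 ('A'): step: R->1, L=6; A->plug->A->R->A->L->D->refl->E->L'->C->R'->B->plug->B
Char 5 ('H'): step: R->2, L=6; H->plug->H->R->H->L->B->refl->H->L'->B->R'->A->plug->A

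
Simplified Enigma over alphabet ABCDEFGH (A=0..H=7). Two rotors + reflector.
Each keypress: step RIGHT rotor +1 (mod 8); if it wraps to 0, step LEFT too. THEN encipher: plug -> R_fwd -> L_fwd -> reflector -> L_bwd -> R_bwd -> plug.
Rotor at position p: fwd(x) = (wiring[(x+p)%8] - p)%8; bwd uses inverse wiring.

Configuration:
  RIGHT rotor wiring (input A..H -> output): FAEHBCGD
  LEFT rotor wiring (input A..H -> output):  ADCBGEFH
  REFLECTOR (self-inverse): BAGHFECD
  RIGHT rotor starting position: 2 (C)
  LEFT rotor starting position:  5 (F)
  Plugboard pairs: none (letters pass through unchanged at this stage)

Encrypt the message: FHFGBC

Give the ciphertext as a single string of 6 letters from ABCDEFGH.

Answer: AGBADH

Derivation:
Char 1 ('F'): step: R->3, L=5; F->plug->F->R->C->L->C->refl->G->L'->E->R'->A->plug->A
Char 2 ('H'): step: R->4, L=5; H->plug->H->R->D->L->D->refl->H->L'->A->R'->G->plug->G
Char 3 ('F'): step: R->5, L=5; F->plug->F->R->H->L->B->refl->A->L'->B->R'->B->plug->B
Char 4 ('G'): step: R->6, L=5; G->plug->G->R->D->L->D->refl->H->L'->A->R'->A->plug->A
Char 5 ('B'): step: R->7, L=5; B->plug->B->R->G->L->E->refl->F->L'->F->R'->D->plug->D
Char 6 ('C'): step: R->0, L->6 (L advanced); C->plug->C->R->E->L->E->refl->F->L'->D->R'->H->plug->H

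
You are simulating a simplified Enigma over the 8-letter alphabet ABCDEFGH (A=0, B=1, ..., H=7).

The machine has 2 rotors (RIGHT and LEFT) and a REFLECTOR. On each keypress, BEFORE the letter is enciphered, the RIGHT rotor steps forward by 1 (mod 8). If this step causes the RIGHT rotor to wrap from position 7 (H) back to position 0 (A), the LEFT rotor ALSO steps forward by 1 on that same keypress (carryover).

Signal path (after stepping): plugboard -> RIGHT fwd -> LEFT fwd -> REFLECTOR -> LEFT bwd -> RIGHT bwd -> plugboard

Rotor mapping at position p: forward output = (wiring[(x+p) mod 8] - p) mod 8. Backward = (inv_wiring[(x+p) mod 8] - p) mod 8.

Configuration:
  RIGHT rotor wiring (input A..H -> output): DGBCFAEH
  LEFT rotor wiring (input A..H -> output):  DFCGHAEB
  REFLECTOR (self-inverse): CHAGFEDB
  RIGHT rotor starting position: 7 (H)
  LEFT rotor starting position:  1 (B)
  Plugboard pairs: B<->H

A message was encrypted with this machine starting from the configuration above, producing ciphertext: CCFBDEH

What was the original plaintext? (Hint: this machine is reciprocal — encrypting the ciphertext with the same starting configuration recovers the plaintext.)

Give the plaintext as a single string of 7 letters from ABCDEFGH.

Answer: DBDCECB

Derivation:
Char 1 ('C'): step: R->0, L->2 (L advanced); C->plug->C->R->B->L->E->refl->F->L'->C->R'->D->plug->D
Char 2 ('C'): step: R->1, L=2; C->plug->C->R->B->L->E->refl->F->L'->C->R'->H->plug->B
Char 3 ('F'): step: R->2, L=2; F->plug->F->R->F->L->H->refl->B->L'->G->R'->D->plug->D
Char 4 ('B'): step: R->3, L=2; B->plug->H->R->G->L->B->refl->H->L'->F->R'->C->plug->C
Char 5 ('D'): step: R->4, L=2; D->plug->D->R->D->L->G->refl->D->L'->H->R'->E->plug->E
Char 6 ('E'): step: R->5, L=2; E->plug->E->R->B->L->E->refl->F->L'->C->R'->C->plug->C
Char 7 ('H'): step: R->6, L=2; H->plug->B->R->B->L->E->refl->F->L'->C->R'->H->plug->B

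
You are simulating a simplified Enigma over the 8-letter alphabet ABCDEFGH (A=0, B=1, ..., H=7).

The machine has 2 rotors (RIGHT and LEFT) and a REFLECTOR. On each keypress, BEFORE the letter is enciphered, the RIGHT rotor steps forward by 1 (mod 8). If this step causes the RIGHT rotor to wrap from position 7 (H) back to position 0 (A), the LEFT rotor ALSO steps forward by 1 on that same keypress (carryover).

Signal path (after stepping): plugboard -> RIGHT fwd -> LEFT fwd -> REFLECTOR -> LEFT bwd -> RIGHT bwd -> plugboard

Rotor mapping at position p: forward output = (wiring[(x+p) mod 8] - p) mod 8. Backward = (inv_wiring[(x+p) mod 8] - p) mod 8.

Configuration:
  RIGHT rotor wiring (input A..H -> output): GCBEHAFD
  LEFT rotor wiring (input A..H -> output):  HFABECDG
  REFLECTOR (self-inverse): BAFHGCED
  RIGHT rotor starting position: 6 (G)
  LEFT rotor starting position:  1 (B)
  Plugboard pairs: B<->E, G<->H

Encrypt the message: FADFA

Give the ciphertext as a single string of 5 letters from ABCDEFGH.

Char 1 ('F'): step: R->7, L=1; F->plug->F->R->A->L->E->refl->G->L'->H->R'->B->plug->E
Char 2 ('A'): step: R->0, L->2 (L advanced); A->plug->A->R->G->L->F->refl->C->L'->C->R'->B->plug->E
Char 3 ('D'): step: R->1, L=2; D->plug->D->R->G->L->F->refl->C->L'->C->R'->G->plug->H
Char 4 ('F'): step: R->2, L=2; F->plug->F->R->B->L->H->refl->D->L'->H->R'->A->plug->A
Char 5 ('A'): step: R->3, L=2; A->plug->A->R->B->L->H->refl->D->L'->H->R'->G->plug->H

Answer: EEHAH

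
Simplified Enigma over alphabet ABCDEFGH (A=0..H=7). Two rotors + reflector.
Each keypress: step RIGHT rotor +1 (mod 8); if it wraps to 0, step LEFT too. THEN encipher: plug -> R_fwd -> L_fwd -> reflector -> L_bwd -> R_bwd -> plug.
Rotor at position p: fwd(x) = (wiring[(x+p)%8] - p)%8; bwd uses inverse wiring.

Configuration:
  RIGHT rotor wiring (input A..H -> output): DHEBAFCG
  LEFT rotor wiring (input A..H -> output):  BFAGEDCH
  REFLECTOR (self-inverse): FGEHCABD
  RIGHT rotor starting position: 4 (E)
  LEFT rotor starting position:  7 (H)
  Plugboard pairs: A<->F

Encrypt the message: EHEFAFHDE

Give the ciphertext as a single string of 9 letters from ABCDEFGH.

Answer: HFHEHGCBC

Derivation:
Char 1 ('E'): step: R->5, L=7; E->plug->E->R->C->L->G->refl->B->L'->D->R'->H->plug->H
Char 2 ('H'): step: R->6, L=7; H->plug->H->R->H->L->D->refl->H->L'->E->R'->A->plug->F
Char 3 ('E'): step: R->7, L=7; E->plug->E->R->C->L->G->refl->B->L'->D->R'->H->plug->H
Char 4 ('F'): step: R->0, L->0 (L advanced); F->plug->A->R->D->L->G->refl->B->L'->A->R'->E->plug->E
Char 5 ('A'): step: R->1, L=0; A->plug->F->R->B->L->F->refl->A->L'->C->R'->H->plug->H
Char 6 ('F'): step: R->2, L=0; F->plug->A->R->C->L->A->refl->F->L'->B->R'->G->plug->G
Char 7 ('H'): step: R->3, L=0; H->plug->H->R->B->L->F->refl->A->L'->C->R'->C->plug->C
Char 8 ('D'): step: R->4, L=0; D->plug->D->R->C->L->A->refl->F->L'->B->R'->B->plug->B
Char 9 ('E'): step: R->5, L=0; E->plug->E->R->C->L->A->refl->F->L'->B->R'->C->plug->C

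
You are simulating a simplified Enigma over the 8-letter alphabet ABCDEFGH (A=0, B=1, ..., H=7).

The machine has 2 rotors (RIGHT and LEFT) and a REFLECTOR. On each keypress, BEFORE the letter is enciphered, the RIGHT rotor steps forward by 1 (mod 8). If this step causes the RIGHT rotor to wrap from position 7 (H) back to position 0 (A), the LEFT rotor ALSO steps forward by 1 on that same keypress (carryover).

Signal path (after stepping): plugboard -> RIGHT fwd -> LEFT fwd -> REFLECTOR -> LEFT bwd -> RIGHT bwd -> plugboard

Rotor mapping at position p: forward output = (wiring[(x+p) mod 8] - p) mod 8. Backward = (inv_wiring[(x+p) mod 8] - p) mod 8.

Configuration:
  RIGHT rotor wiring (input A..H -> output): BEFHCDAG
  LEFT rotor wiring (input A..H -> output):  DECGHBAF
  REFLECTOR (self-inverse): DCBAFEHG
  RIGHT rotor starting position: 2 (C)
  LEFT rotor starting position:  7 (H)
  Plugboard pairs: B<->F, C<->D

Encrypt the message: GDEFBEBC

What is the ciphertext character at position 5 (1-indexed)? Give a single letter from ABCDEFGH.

Char 1 ('G'): step: R->3, L=7; G->plug->G->R->B->L->E->refl->F->L'->C->R'->H->plug->H
Char 2 ('D'): step: R->4, L=7; D->plug->C->R->E->L->H->refl->G->L'->A->R'->F->plug->B
Char 3 ('E'): step: R->5, L=7; E->plug->E->R->H->L->B->refl->C->L'->G->R'->A->plug->A
Char 4 ('F'): step: R->6, L=7; F->plug->B->R->A->L->G->refl->H->L'->E->R'->G->plug->G
Char 5 ('B'): step: R->7, L=7; B->plug->F->R->D->L->D->refl->A->L'->F->R'->C->plug->D

D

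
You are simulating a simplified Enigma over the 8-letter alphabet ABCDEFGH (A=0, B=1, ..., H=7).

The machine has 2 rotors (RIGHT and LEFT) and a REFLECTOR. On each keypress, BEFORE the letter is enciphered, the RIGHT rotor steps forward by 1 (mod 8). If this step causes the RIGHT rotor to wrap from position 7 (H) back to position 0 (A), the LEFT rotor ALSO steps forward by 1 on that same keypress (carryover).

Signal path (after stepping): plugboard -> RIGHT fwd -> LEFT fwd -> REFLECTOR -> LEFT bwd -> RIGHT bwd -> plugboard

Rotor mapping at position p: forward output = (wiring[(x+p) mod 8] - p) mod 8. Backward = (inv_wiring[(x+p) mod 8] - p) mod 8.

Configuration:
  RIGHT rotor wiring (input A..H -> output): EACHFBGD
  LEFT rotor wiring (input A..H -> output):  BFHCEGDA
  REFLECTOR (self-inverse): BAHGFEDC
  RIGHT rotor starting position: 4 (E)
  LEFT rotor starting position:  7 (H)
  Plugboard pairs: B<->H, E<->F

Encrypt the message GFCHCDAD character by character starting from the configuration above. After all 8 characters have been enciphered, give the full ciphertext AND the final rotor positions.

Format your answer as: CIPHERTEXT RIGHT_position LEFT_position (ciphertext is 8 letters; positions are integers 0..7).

Char 1 ('G'): step: R->5, L=7; G->plug->G->R->C->L->G->refl->D->L'->E->R'->A->plug->A
Char 2 ('F'): step: R->6, L=7; F->plug->E->R->E->L->D->refl->G->L'->C->R'->D->plug->D
Char 3 ('C'): step: R->7, L=7; C->plug->C->R->B->L->C->refl->H->L'->G->R'->F->plug->E
Char 4 ('H'): step: R->0, L->0 (L advanced); H->plug->B->R->A->L->B->refl->A->L'->H->R'->D->plug->D
Char 5 ('C'): step: R->1, L=0; C->plug->C->R->G->L->D->refl->G->L'->F->R'->F->plug->E
Char 6 ('D'): step: R->2, L=0; D->plug->D->R->H->L->A->refl->B->L'->A->R'->A->plug->A
Char 7 ('A'): step: R->3, L=0; A->plug->A->R->E->L->E->refl->F->L'->B->R'->F->plug->E
Char 8 ('D'): step: R->4, L=0; D->plug->D->R->H->L->A->refl->B->L'->A->R'->E->plug->F
Final: ciphertext=ADEDEAEF, RIGHT=4, LEFT=0

Answer: ADEDEAEF 4 0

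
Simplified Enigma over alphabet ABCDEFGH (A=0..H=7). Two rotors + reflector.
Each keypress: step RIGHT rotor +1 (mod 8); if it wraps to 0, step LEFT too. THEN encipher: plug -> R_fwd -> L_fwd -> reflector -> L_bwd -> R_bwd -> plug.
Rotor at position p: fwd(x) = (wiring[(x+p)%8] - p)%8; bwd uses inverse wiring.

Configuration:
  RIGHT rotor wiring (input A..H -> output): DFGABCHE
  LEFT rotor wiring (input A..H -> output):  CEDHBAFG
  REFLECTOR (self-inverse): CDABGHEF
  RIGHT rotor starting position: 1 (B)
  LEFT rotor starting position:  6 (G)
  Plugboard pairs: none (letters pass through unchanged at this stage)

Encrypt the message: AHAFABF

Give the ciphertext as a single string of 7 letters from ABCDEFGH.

Answer: DGBCDHD

Derivation:
Char 1 ('A'): step: R->2, L=6; A->plug->A->R->E->L->F->refl->H->L'->A->R'->D->plug->D
Char 2 ('H'): step: R->3, L=6; H->plug->H->R->D->L->G->refl->E->L'->C->R'->G->plug->G
Char 3 ('A'): step: R->4, L=6; A->plug->A->R->F->L->B->refl->D->L'->G->R'->B->plug->B
Char 4 ('F'): step: R->5, L=6; F->plug->F->R->B->L->A->refl->C->L'->H->R'->C->plug->C
Char 5 ('A'): step: R->6, L=6; A->plug->A->R->B->L->A->refl->C->L'->H->R'->D->plug->D
Char 6 ('B'): step: R->7, L=6; B->plug->B->R->E->L->F->refl->H->L'->A->R'->H->plug->H
Char 7 ('F'): step: R->0, L->7 (L advanced); F->plug->F->R->C->L->F->refl->H->L'->A->R'->D->plug->D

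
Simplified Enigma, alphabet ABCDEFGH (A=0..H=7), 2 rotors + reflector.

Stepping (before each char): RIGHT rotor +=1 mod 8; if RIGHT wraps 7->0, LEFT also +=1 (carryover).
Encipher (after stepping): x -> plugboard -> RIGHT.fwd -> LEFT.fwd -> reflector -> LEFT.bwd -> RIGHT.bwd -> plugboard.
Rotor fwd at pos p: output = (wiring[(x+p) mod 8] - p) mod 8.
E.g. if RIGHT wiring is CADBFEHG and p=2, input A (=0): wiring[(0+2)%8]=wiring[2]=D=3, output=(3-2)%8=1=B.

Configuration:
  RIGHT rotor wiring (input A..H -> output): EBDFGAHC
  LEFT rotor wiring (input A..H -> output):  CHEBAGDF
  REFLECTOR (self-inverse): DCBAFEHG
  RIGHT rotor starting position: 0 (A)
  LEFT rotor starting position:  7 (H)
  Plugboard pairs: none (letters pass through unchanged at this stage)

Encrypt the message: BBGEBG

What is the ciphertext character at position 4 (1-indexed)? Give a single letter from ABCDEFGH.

Char 1 ('B'): step: R->1, L=7; B->plug->B->R->C->L->A->refl->D->L'->B->R'->G->plug->G
Char 2 ('B'): step: R->2, L=7; B->plug->B->R->D->L->F->refl->E->L'->H->R'->H->plug->H
Char 3 ('G'): step: R->3, L=7; G->plug->G->R->G->L->H->refl->G->L'->A->R'->H->plug->H
Char 4 ('E'): step: R->4, L=7; E->plug->E->R->A->L->G->refl->H->L'->G->R'->D->plug->D

D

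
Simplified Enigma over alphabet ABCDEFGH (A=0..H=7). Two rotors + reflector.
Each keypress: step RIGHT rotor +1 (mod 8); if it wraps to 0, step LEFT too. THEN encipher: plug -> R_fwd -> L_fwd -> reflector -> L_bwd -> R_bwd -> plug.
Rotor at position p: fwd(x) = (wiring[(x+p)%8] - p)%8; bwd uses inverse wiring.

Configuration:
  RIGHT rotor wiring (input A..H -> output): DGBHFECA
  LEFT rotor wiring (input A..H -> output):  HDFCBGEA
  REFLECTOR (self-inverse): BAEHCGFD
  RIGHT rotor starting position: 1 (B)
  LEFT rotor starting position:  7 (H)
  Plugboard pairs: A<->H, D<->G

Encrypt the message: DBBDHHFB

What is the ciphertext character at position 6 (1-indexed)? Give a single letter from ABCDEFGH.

Char 1 ('D'): step: R->2, L=7; D->plug->G->R->B->L->A->refl->B->L'->A->R'->E->plug->E
Char 2 ('B'): step: R->3, L=7; B->plug->B->R->C->L->E->refl->C->L'->F->R'->E->plug->E
Char 3 ('B'): step: R->4, L=7; B->plug->B->R->A->L->B->refl->A->L'->B->R'->A->plug->H
Char 4 ('D'): step: R->5, L=7; D->plug->G->R->C->L->E->refl->C->L'->F->R'->B->plug->B
Char 5 ('H'): step: R->6, L=7; H->plug->A->R->E->L->D->refl->H->L'->G->R'->H->plug->A
Char 6 ('H'): step: R->7, L=7; H->plug->A->R->B->L->A->refl->B->L'->A->R'->E->plug->E

E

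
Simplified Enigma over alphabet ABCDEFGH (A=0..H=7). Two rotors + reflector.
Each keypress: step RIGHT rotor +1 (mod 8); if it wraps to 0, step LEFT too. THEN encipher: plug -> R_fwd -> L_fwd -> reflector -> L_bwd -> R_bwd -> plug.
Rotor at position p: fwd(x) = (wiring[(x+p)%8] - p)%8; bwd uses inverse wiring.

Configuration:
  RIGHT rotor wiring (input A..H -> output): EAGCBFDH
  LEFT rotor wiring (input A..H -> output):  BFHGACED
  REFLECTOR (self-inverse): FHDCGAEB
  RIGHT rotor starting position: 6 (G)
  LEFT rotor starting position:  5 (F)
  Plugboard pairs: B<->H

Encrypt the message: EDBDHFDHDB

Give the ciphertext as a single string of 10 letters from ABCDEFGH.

Char 1 ('E'): step: R->7, L=5; E->plug->E->R->D->L->E->refl->G->L'->C->R'->F->plug->F
Char 2 ('D'): step: R->0, L->6 (L advanced); D->plug->D->R->C->L->D->refl->C->L'->G->R'->C->plug->C
Char 3 ('B'): step: R->1, L=6; B->plug->H->R->D->L->H->refl->B->L'->E->R'->E->plug->E
Char 4 ('D'): step: R->2, L=6; D->plug->D->R->D->L->H->refl->B->L'->E->R'->A->plug->A
Char 5 ('H'): step: R->3, L=6; H->plug->B->R->G->L->C->refl->D->L'->C->R'->C->plug->C
Char 6 ('F'): step: R->4, L=6; F->plug->F->R->E->L->B->refl->H->L'->D->R'->D->plug->D
Char 7 ('D'): step: R->5, L=6; D->plug->D->R->H->L->E->refl->G->L'->A->R'->A->plug->A
Char 8 ('H'): step: R->6, L=6; H->plug->B->R->B->L->F->refl->A->L'->F->R'->A->plug->A
Char 9 ('D'): step: R->7, L=6; D->plug->D->R->H->L->E->refl->G->L'->A->R'->A->plug->A
Char 10 ('B'): step: R->0, L->7 (L advanced); B->plug->H->R->H->L->F->refl->A->L'->D->R'->G->plug->G

Answer: FCEACDAAAG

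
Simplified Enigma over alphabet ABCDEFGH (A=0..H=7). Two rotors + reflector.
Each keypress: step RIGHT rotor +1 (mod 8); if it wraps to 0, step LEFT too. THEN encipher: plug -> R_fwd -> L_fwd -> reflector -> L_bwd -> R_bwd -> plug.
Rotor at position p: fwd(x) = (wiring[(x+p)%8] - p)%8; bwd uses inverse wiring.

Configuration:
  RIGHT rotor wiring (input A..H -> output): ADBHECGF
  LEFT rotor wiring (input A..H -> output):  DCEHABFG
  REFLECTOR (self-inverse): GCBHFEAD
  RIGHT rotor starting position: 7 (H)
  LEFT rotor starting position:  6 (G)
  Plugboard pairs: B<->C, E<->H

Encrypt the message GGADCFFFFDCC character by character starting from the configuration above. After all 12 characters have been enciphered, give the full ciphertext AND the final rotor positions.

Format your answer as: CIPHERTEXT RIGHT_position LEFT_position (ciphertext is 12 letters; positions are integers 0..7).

Char 1 ('G'): step: R->0, L->7 (L advanced); G->plug->G->R->G->L->C->refl->B->L'->F->R'->H->plug->E
Char 2 ('G'): step: R->1, L=7; G->plug->G->R->E->L->A->refl->G->L'->H->R'->H->plug->E
Char 3 ('A'): step: R->2, L=7; A->plug->A->R->H->L->G->refl->A->L'->E->R'->E->plug->H
Char 4 ('D'): step: R->3, L=7; D->plug->D->R->D->L->F->refl->E->L'->B->R'->B->plug->C
Char 5 ('C'): step: R->4, L=7; C->plug->B->R->G->L->C->refl->B->L'->F->R'->G->plug->G
Char 6 ('F'): step: R->5, L=7; F->plug->F->R->E->L->A->refl->G->L'->H->R'->H->plug->E
Char 7 ('F'): step: R->6, L=7; F->plug->F->R->B->L->E->refl->F->L'->D->R'->E->plug->H
Char 8 ('F'): step: R->7, L=7; F->plug->F->R->F->L->B->refl->C->L'->G->R'->A->plug->A
Char 9 ('F'): step: R->0, L->0 (L advanced); F->plug->F->R->C->L->E->refl->F->L'->G->R'->G->plug->G
Char 10 ('D'): step: R->1, L=0; D->plug->D->R->D->L->H->refl->D->L'->A->R'->B->plug->C
Char 11 ('C'): step: R->2, L=0; C->plug->B->R->F->L->B->refl->C->L'->B->R'->H->plug->E
Char 12 ('C'): step: R->3, L=0; C->plug->B->R->B->L->C->refl->B->L'->F->R'->F->plug->F
Final: ciphertext=EEHCGEHAGCEF, RIGHT=3, LEFT=0

Answer: EEHCGEHAGCEF 3 0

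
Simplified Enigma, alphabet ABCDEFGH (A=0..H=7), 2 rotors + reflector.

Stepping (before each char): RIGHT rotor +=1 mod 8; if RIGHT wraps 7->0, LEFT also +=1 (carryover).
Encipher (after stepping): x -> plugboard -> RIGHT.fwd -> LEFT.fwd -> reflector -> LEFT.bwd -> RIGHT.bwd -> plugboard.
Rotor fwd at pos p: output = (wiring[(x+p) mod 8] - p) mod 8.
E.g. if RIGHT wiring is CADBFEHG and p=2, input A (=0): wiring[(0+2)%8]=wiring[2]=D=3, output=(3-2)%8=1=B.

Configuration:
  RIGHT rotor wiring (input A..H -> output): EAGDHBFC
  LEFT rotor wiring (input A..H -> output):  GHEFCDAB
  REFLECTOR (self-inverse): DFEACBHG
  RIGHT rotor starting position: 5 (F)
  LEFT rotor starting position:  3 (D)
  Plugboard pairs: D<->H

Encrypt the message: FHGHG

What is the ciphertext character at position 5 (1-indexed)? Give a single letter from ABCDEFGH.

Char 1 ('F'): step: R->6, L=3; F->plug->F->R->F->L->D->refl->A->L'->C->R'->D->plug->H
Char 2 ('H'): step: R->7, L=3; H->plug->D->R->H->L->B->refl->F->L'->D->R'->A->plug->A
Char 3 ('G'): step: R->0, L->4 (L advanced); G->plug->G->R->F->L->D->refl->A->L'->G->R'->C->plug->C
Char 4 ('H'): step: R->1, L=4; H->plug->D->R->G->L->A->refl->D->L'->F->R'->B->plug->B
Char 5 ('G'): step: R->2, L=4; G->plug->G->R->C->L->E->refl->C->L'->E->R'->A->plug->A

A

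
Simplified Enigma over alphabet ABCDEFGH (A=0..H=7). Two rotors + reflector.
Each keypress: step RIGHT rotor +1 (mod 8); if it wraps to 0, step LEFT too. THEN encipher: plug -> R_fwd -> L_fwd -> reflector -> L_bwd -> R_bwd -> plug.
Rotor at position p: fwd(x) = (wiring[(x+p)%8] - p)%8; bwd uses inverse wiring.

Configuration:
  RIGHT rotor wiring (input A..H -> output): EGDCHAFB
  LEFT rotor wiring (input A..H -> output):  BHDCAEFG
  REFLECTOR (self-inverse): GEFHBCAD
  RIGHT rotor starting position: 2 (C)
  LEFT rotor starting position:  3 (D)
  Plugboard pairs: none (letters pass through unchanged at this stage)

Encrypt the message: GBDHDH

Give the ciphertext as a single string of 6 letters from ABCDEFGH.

Answer: FEGCFE

Derivation:
Char 1 ('G'): step: R->3, L=3; G->plug->G->R->D->L->C->refl->F->L'->B->R'->F->plug->F
Char 2 ('B'): step: R->4, L=3; B->plug->B->R->E->L->D->refl->H->L'->A->R'->E->plug->E
Char 3 ('D'): step: R->5, L=3; D->plug->D->R->H->L->A->refl->G->L'->F->R'->G->plug->G
Char 4 ('H'): step: R->6, L=3; H->plug->H->R->C->L->B->refl->E->L'->G->R'->C->plug->C
Char 5 ('D'): step: R->7, L=3; D->plug->D->R->E->L->D->refl->H->L'->A->R'->F->plug->F
Char 6 ('H'): step: R->0, L->4 (L advanced); H->plug->H->R->B->L->A->refl->G->L'->H->R'->E->plug->E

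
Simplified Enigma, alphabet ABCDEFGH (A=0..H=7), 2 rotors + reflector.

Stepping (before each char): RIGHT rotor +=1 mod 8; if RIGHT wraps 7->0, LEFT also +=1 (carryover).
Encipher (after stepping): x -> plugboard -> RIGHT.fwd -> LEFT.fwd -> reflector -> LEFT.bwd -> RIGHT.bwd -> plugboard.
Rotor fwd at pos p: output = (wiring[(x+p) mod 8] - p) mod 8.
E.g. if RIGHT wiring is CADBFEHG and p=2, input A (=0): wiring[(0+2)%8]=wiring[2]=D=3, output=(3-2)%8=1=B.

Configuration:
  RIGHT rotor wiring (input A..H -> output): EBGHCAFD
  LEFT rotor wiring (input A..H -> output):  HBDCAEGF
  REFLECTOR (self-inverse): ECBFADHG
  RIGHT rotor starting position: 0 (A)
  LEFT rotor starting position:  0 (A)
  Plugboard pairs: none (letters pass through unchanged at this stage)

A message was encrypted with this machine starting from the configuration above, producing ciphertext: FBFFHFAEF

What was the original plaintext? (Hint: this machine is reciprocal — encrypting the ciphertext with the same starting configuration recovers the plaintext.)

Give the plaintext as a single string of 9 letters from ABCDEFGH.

Answer: BAHBEDBBB

Derivation:
Char 1 ('F'): step: R->1, L=0; F->plug->F->R->E->L->A->refl->E->L'->F->R'->B->plug->B
Char 2 ('B'): step: R->2, L=0; B->plug->B->R->F->L->E->refl->A->L'->E->R'->A->plug->A
Char 3 ('F'): step: R->3, L=0; F->plug->F->R->B->L->B->refl->C->L'->D->R'->H->plug->H
Char 4 ('F'): step: R->4, L=0; F->plug->F->R->F->L->E->refl->A->L'->E->R'->B->plug->B
Char 5 ('H'): step: R->5, L=0; H->plug->H->R->F->L->E->refl->A->L'->E->R'->E->plug->E
Char 6 ('F'): step: R->6, L=0; F->plug->F->R->B->L->B->refl->C->L'->D->R'->D->plug->D
Char 7 ('A'): step: R->7, L=0; A->plug->A->R->E->L->A->refl->E->L'->F->R'->B->plug->B
Char 8 ('E'): step: R->0, L->1 (L advanced); E->plug->E->R->C->L->B->refl->C->L'->B->R'->B->plug->B
Char 9 ('F'): step: R->1, L=1; F->plug->F->R->E->L->D->refl->F->L'->F->R'->B->plug->B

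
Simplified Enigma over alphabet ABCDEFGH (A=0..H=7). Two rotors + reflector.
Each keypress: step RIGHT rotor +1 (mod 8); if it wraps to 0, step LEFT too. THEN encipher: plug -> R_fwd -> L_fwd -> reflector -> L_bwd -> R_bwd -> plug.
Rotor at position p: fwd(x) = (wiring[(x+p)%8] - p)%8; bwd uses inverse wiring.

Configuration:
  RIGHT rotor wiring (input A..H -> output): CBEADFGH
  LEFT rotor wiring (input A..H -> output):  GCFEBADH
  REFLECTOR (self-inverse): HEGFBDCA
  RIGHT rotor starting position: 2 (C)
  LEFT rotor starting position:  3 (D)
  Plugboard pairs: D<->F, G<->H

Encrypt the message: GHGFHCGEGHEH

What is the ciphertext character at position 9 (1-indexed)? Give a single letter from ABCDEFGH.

Char 1 ('G'): step: R->3, L=3; G->plug->H->R->B->L->G->refl->C->L'->H->R'->F->plug->D
Char 2 ('H'): step: R->4, L=3; H->plug->G->R->A->L->B->refl->E->L'->E->R'->H->plug->G
Char 3 ('G'): step: R->5, L=3; G->plug->H->R->G->L->H->refl->A->L'->D->R'->G->plug->H
Char 4 ('F'): step: R->6, L=3; F->plug->D->R->D->L->A->refl->H->L'->G->R'->E->plug->E
Char 5 ('H'): step: R->7, L=3; H->plug->G->R->G->L->H->refl->A->L'->D->R'->B->plug->B
Char 6 ('C'): step: R->0, L->4 (L advanced); C->plug->C->R->E->L->C->refl->G->L'->F->R'->F->plug->D
Char 7 ('G'): step: R->1, L=4; G->plug->H->R->B->L->E->refl->B->L'->G->R'->G->plug->H
Char 8 ('E'): step: R->2, L=4; E->plug->E->R->E->L->C->refl->G->L'->F->R'->F->plug->D
Char 9 ('G'): step: R->3, L=4; G->plug->H->R->B->L->E->refl->B->L'->G->R'->G->plug->H

H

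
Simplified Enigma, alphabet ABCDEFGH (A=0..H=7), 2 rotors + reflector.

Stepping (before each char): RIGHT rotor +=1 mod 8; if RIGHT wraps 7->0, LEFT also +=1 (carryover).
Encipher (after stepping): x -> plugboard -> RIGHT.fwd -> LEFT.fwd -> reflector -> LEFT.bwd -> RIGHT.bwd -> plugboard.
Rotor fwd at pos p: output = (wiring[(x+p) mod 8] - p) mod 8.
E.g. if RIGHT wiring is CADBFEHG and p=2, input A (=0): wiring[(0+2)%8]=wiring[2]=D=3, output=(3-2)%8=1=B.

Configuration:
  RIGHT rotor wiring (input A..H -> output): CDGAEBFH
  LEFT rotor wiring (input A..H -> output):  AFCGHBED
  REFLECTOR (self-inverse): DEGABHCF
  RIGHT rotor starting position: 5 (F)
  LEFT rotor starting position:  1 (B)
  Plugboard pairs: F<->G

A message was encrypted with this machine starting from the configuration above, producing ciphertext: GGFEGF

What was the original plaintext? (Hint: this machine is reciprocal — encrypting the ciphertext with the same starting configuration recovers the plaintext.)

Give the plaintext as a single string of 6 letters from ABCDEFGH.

Char 1 ('G'): step: R->6, L=1; G->plug->F->R->C->L->F->refl->H->L'->H->R'->A->plug->A
Char 2 ('G'): step: R->7, L=1; G->plug->F->R->F->L->D->refl->A->L'->E->R'->C->plug->C
Char 3 ('F'): step: R->0, L->2 (L advanced); F->plug->G->R->F->L->B->refl->E->L'->B->R'->F->plug->G
Char 4 ('E'): step: R->1, L=2; E->plug->E->R->A->L->A->refl->D->L'->H->R'->C->plug->C
Char 5 ('G'): step: R->2, L=2; G->plug->F->R->F->L->B->refl->E->L'->B->R'->H->plug->H
Char 6 ('F'): step: R->3, L=2; F->plug->G->R->A->L->A->refl->D->L'->H->R'->F->plug->G

Answer: ACGCHG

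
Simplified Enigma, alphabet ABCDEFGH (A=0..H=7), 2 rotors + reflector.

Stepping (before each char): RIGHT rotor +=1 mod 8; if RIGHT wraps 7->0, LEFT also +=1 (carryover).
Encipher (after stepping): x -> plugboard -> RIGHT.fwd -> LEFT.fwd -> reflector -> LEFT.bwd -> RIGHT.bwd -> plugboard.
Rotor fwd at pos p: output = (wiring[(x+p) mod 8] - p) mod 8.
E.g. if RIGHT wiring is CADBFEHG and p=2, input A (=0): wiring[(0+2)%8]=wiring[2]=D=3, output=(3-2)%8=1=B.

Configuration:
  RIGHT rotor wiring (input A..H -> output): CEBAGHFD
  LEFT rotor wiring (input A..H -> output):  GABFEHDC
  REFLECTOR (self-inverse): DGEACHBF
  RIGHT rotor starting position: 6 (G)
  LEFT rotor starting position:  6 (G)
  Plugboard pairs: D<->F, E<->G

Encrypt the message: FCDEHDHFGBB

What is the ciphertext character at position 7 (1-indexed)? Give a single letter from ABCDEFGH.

Char 1 ('F'): step: R->7, L=6; F->plug->D->R->C->L->A->refl->D->L'->E->R'->A->plug->A
Char 2 ('C'): step: R->0, L->7 (L advanced); C->plug->C->R->B->L->H->refl->F->L'->F->R'->G->plug->E
Char 3 ('D'): step: R->1, L=7; D->plug->F->R->E->L->G->refl->B->L'->C->R'->G->plug->E
Char 4 ('E'): step: R->2, L=7; E->plug->G->R->A->L->D->refl->A->L'->G->R'->B->plug->B
Char 5 ('H'): step: R->3, L=7; H->plug->H->R->G->L->A->refl->D->L'->A->R'->E->plug->G
Char 6 ('D'): step: R->4, L=7; D->plug->F->R->A->L->D->refl->A->L'->G->R'->E->plug->G
Char 7 ('H'): step: R->5, L=7; H->plug->H->R->B->L->H->refl->F->L'->F->R'->D->plug->F

F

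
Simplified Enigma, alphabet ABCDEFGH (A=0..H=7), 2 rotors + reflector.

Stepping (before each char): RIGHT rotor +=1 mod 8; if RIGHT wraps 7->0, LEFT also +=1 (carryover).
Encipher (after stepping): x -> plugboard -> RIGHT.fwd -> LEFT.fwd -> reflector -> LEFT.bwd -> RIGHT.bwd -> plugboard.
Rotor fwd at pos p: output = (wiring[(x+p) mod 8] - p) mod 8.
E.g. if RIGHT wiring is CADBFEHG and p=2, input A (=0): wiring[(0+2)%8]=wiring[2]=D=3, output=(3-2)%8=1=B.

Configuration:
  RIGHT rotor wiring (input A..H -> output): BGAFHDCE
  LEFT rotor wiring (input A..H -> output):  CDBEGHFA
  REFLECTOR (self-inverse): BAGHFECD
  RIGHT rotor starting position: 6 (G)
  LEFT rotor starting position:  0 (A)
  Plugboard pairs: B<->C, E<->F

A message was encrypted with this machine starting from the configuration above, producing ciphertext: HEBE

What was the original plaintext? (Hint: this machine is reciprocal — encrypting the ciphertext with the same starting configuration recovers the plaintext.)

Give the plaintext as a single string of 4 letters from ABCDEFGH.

Char 1 ('H'): step: R->7, L=0; H->plug->H->R->D->L->E->refl->F->L'->G->R'->E->plug->F
Char 2 ('E'): step: R->0, L->1 (L advanced); E->plug->F->R->D->L->F->refl->E->L'->F->R'->D->plug->D
Char 3 ('B'): step: R->1, L=1; B->plug->C->R->E->L->G->refl->C->L'->A->R'->H->plug->H
Char 4 ('E'): step: R->2, L=1; E->plug->F->R->C->L->D->refl->H->L'->G->R'->A->plug->A

Answer: FDHA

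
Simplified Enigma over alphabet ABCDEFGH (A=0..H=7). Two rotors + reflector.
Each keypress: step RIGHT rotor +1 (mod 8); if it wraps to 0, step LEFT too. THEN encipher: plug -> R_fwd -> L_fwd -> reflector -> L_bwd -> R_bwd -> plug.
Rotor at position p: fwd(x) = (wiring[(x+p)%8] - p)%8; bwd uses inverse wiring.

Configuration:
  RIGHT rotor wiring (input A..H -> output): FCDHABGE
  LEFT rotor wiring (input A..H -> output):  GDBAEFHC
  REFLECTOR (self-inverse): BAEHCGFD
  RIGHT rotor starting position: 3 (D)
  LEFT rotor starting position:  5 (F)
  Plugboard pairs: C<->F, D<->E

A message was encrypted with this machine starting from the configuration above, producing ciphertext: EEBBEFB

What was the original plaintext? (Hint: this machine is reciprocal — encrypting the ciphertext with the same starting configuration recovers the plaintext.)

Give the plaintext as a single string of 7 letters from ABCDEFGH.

Char 1 ('E'): step: R->4, L=5; E->plug->D->R->A->L->A->refl->B->L'->D->R'->H->plug->H
Char 2 ('E'): step: R->5, L=5; E->plug->D->R->A->L->A->refl->B->L'->D->R'->H->plug->H
Char 3 ('B'): step: R->6, L=5; B->plug->B->R->G->L->D->refl->H->L'->H->R'->C->plug->F
Char 4 ('B'): step: R->7, L=5; B->plug->B->R->G->L->D->refl->H->L'->H->R'->H->plug->H
Char 5 ('E'): step: R->0, L->6 (L advanced); E->plug->D->R->H->L->H->refl->D->L'->E->R'->H->plug->H
Char 6 ('F'): step: R->1, L=6; F->plug->C->R->G->L->G->refl->F->L'->D->R'->G->plug->G
Char 7 ('B'): step: R->2, L=6; B->plug->B->R->F->L->C->refl->E->L'->B->R'->A->plug->A

Answer: HHFHHGA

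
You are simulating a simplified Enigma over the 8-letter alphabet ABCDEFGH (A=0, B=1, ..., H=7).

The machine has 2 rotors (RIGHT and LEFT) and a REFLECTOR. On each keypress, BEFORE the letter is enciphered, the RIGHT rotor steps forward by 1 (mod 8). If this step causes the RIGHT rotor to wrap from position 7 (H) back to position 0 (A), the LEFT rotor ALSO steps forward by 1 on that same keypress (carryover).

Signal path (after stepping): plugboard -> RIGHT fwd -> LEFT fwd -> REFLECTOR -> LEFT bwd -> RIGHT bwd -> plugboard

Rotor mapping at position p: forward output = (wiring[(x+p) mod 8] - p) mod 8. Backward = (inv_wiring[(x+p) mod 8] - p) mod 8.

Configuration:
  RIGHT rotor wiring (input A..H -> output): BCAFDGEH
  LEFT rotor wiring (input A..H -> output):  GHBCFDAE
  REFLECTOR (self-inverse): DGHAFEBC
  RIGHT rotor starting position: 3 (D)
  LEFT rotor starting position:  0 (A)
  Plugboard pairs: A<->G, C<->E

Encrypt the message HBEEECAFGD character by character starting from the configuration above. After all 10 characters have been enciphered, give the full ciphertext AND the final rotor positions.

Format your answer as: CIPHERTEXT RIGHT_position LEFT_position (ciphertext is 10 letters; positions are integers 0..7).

Answer: DDBDBEBDDC 5 1

Derivation:
Char 1 ('H'): step: R->4, L=0; H->plug->H->R->B->L->H->refl->C->L'->D->R'->D->plug->D
Char 2 ('B'): step: R->5, L=0; B->plug->B->R->H->L->E->refl->F->L'->E->R'->D->plug->D
Char 3 ('E'): step: R->6, L=0; E->plug->C->R->D->L->C->refl->H->L'->B->R'->B->plug->B
Char 4 ('E'): step: R->7, L=0; E->plug->C->R->D->L->C->refl->H->L'->B->R'->D->plug->D
Char 5 ('E'): step: R->0, L->1 (L advanced); E->plug->C->R->A->L->G->refl->B->L'->C->R'->B->plug->B
Char 6 ('C'): step: R->1, L=1; C->plug->E->R->F->L->H->refl->C->L'->E->R'->C->plug->E
Char 7 ('A'): step: R->2, L=1; A->plug->G->R->H->L->F->refl->E->L'->D->R'->B->plug->B
Char 8 ('F'): step: R->3, L=1; F->plug->F->R->G->L->D->refl->A->L'->B->R'->D->plug->D
Char 9 ('G'): step: R->4, L=1; G->plug->A->R->H->L->F->refl->E->L'->D->R'->D->plug->D
Char 10 ('D'): step: R->5, L=1; D->plug->D->R->E->L->C->refl->H->L'->F->R'->E->plug->C
Final: ciphertext=DDBDBEBDDC, RIGHT=5, LEFT=1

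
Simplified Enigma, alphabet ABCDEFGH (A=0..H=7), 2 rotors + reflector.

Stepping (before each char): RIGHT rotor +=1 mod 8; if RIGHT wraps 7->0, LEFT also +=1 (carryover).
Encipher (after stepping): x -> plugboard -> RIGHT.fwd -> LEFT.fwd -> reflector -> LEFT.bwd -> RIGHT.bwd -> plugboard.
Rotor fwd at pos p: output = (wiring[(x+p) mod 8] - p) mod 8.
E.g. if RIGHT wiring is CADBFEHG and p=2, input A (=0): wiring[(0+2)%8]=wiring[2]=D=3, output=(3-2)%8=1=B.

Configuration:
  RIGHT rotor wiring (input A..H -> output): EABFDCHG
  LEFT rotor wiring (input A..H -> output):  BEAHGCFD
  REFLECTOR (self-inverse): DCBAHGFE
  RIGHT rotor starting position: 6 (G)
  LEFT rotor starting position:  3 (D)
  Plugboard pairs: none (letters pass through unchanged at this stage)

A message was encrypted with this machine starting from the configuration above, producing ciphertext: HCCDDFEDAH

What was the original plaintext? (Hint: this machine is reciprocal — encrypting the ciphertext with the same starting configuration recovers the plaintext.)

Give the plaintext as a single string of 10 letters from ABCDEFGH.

Answer: DAEGFHHBBG

Derivation:
Char 1 ('H'): step: R->7, L=3; H->plug->H->R->A->L->E->refl->H->L'->C->R'->D->plug->D
Char 2 ('C'): step: R->0, L->4 (L advanced); C->plug->C->R->B->L->G->refl->F->L'->E->R'->A->plug->A
Char 3 ('C'): step: R->1, L=4; C->plug->C->R->E->L->F->refl->G->L'->B->R'->E->plug->E
Char 4 ('D'): step: R->2, L=4; D->plug->D->R->A->L->C->refl->B->L'->C->R'->G->plug->G
Char 5 ('D'): step: R->3, L=4; D->plug->D->R->E->L->F->refl->G->L'->B->R'->F->plug->F
Char 6 ('F'): step: R->4, L=4; F->plug->F->R->E->L->F->refl->G->L'->B->R'->H->plug->H
Char 7 ('E'): step: R->5, L=4; E->plug->E->R->D->L->H->refl->E->L'->G->R'->H->plug->H
Char 8 ('D'): step: R->6, L=4; D->plug->D->R->C->L->B->refl->C->L'->A->R'->B->plug->B
Char 9 ('A'): step: R->7, L=4; A->plug->A->R->H->L->D->refl->A->L'->F->R'->B->plug->B
Char 10 ('H'): step: R->0, L->5 (L advanced); H->plug->H->R->G->L->C->refl->B->L'->H->R'->G->plug->G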